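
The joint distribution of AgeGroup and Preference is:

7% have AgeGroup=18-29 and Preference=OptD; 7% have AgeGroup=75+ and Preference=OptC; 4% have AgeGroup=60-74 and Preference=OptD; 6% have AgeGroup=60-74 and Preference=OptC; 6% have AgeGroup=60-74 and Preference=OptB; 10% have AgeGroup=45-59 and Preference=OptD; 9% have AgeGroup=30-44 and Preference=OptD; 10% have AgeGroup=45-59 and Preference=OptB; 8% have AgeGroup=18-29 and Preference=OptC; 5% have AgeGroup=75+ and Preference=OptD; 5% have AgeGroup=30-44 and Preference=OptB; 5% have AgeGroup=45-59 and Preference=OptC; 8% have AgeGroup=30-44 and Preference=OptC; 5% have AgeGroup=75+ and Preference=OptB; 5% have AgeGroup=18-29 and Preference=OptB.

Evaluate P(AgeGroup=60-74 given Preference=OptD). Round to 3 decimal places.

0.114

P(Preference=OptD) = 0.07 + 0.09 + 0.10 + 0.04 + 0.05 = 0.35.
P(AgeGroup=60-74 | Preference=OptD) = 0.04/0.35 = 0.114.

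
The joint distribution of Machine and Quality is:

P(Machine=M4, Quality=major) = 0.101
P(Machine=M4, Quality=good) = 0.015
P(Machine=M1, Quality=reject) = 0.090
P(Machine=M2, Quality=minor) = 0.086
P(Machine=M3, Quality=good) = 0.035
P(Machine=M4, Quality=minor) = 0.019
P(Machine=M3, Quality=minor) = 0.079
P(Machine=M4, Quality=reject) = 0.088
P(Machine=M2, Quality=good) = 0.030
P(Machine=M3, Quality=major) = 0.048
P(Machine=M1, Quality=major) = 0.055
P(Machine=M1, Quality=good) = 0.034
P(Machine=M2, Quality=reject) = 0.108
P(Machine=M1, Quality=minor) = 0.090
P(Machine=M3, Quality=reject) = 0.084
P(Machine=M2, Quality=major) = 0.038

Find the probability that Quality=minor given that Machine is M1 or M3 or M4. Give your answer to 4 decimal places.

0.2547

P(Machine=M1) = 0.034 + 0.090 + 0.055 + 0.090 = 0.269.
P(Machine=M3) = 0.035 + 0.079 + 0.048 + 0.084 = 0.246.
P(Machine=M4) = 0.015 + 0.019 + 0.101 + 0.088 = 0.223.
P(Machine ∈ {M1, M3, M4}) = 0.269 + 0.246 + 0.223 = 0.738; P(Quality=minor, Machine ∈ {M1, M3, M4}) = 0.090 + 0.079 + 0.019 = 0.188.
P(Quality=minor | Machine ∈ {M1, M3, M4}) = 0.188/0.738 = 0.2547.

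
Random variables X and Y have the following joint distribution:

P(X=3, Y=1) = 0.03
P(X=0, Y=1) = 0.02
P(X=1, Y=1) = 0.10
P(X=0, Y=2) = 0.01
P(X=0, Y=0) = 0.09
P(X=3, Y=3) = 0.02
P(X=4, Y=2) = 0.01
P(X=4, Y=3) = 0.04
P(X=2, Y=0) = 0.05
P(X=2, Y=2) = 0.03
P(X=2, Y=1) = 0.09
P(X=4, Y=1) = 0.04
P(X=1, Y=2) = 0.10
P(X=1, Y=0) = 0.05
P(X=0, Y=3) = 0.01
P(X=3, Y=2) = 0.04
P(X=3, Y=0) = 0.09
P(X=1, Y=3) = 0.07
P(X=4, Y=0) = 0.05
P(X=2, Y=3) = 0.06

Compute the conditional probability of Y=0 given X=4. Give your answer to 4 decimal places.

P(X=4) = 0.05 + 0.04 + 0.01 + 0.04 = 0.14.
P(Y=0 | X=4) = 0.05/0.14 = 0.3571.

0.3571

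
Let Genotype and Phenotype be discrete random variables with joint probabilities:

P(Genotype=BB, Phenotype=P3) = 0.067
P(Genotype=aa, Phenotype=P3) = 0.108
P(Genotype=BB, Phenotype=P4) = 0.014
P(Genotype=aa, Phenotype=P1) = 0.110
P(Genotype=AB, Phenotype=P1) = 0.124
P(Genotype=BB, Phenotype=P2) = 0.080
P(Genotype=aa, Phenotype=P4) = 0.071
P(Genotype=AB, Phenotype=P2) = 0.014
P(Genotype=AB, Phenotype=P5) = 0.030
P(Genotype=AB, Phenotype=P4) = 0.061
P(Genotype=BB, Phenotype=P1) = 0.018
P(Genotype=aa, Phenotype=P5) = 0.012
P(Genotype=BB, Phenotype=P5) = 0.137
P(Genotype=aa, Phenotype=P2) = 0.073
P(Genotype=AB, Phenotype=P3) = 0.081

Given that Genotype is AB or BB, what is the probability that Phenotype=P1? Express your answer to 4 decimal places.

P(Genotype=AB) = 0.124 + 0.014 + 0.081 + 0.061 + 0.030 = 0.310.
P(Genotype=BB) = 0.018 + 0.080 + 0.067 + 0.014 + 0.137 = 0.316.
P(Genotype ∈ {AB, BB}) = 0.310 + 0.316 = 0.626; P(Phenotype=P1, Genotype ∈ {AB, BB}) = 0.124 + 0.018 = 0.142.
P(Phenotype=P1 | Genotype ∈ {AB, BB}) = 0.142/0.626 = 0.2268.

0.2268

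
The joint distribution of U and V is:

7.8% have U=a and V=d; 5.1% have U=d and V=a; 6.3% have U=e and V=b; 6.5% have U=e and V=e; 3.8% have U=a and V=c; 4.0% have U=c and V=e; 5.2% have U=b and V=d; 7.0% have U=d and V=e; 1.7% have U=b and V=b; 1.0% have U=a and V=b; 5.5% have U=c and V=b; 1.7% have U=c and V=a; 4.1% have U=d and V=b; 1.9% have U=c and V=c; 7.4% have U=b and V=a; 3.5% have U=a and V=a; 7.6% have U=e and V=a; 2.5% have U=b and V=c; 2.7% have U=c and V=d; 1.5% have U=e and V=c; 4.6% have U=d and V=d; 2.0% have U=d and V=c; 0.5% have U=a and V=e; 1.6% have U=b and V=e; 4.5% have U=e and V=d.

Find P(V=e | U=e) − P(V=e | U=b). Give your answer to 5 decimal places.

P(U=e) = 0.076 + 0.063 + 0.015 + 0.045 + 0.065 = 0.264; P(V=e | U=e) = 0.065/0.264 = 0.246212.
P(U=b) = 0.074 + 0.017 + 0.025 + 0.052 + 0.016 = 0.184; P(V=e | U=b) = 0.016/0.184 = 0.086957.
Difference = 0.15926.

0.15926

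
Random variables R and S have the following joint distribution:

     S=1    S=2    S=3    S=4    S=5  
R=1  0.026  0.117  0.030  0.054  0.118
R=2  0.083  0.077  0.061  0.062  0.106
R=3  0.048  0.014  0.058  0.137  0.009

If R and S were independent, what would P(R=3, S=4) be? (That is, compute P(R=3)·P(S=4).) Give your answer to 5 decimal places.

P(R=3) = 0.048 + 0.014 + 0.058 + 0.137 + 0.009 = 0.266.
P(S=4) = 0.054 + 0.062 + 0.137 = 0.253.
Product: 0.266 × 0.253 = 0.06730.

0.06730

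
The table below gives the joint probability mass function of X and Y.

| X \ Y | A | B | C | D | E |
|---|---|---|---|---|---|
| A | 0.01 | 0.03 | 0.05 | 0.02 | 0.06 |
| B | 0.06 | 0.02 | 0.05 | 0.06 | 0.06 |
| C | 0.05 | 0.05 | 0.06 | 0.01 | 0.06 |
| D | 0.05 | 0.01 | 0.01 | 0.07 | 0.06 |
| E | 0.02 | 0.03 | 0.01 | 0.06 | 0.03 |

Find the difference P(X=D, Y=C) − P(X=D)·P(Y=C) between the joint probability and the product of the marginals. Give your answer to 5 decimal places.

P(X=D) = 0.05 + 0.01 + 0.01 + 0.07 + 0.06 = 0.20.
P(Y=C) = 0.05 + 0.05 + 0.06 + 0.01 + 0.01 = 0.18.
P(X=D, Y=C) − P(X=D)P(Y=C) = 0.01 − 0.20×0.18 = -0.02600.

-0.02600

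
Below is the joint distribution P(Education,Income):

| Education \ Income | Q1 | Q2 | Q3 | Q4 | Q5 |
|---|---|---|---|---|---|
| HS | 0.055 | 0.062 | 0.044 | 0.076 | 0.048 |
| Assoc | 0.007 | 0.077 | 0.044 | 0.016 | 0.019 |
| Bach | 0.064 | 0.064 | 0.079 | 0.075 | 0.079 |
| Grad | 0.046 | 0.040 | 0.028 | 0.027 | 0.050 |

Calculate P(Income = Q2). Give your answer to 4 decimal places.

0.2430

P(Income=Q2) = 0.062 + 0.077 + 0.064 + 0.040 = 0.243.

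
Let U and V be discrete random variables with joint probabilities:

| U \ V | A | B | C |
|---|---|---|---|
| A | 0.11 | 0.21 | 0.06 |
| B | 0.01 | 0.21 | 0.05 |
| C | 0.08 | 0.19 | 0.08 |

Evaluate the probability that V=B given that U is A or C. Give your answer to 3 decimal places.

P(U=A) = 0.11 + 0.21 + 0.06 = 0.38.
P(U=C) = 0.08 + 0.19 + 0.08 = 0.35.
P(U ∈ {A, C}) = 0.38 + 0.35 = 0.73; P(V=B, U ∈ {A, C}) = 0.21 + 0.19 = 0.40.
P(V=B | U ∈ {A, C}) = 0.40/0.73 = 0.548.

0.548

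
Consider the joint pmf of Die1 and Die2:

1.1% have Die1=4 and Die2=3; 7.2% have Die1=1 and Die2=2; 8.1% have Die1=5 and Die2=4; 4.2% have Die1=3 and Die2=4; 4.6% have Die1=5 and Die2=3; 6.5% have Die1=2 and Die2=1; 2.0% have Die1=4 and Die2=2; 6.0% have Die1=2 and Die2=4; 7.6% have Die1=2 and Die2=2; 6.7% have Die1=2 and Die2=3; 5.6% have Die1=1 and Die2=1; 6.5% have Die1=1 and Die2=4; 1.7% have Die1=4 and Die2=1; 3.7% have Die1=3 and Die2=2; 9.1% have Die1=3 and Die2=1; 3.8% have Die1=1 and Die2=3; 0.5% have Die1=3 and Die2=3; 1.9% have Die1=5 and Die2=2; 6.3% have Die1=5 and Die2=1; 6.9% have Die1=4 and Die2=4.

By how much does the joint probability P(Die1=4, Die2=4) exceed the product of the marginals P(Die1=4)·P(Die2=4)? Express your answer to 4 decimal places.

0.0319

P(Die1=4) = 0.017 + 0.020 + 0.011 + 0.069 = 0.117.
P(Die2=4) = 0.065 + 0.060 + 0.042 + 0.069 + 0.081 = 0.317.
P(Die1=4, Die2=4) − P(Die1=4)P(Die2=4) = 0.069 − 0.117×0.317 = 0.0319.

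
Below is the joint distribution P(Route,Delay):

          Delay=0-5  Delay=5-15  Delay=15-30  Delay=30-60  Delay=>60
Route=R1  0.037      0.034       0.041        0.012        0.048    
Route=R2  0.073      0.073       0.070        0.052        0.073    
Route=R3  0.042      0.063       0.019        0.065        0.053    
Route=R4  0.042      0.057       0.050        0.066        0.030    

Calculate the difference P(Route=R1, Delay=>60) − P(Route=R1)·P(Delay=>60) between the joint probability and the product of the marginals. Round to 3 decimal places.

0.013

P(Route=R1) = 0.037 + 0.034 + 0.041 + 0.012 + 0.048 = 0.172.
P(Delay=>60) = 0.048 + 0.073 + 0.053 + 0.030 = 0.204.
P(Route=R1, Delay=>60) − P(Route=R1)P(Delay=>60) = 0.048 − 0.172×0.204 = 0.013.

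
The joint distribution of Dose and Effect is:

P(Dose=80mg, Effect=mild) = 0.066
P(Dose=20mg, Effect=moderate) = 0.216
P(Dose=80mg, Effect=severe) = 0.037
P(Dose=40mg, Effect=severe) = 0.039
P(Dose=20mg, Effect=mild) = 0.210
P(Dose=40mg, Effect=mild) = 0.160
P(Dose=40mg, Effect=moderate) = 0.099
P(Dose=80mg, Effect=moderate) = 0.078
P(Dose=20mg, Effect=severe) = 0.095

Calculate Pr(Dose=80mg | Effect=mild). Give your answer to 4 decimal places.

0.1514

P(Effect=mild) = 0.210 + 0.160 + 0.066 = 0.436.
P(Dose=80mg | Effect=mild) = 0.066/0.436 = 0.1514.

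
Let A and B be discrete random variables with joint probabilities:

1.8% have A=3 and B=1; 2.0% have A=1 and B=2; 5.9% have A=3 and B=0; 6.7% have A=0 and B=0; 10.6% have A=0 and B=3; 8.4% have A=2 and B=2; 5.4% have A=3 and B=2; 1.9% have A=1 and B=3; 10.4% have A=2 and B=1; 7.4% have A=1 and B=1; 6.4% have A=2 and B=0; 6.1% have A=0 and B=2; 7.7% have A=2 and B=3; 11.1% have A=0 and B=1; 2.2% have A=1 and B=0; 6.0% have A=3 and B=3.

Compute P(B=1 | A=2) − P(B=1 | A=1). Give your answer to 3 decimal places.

P(A=2) = 0.064 + 0.104 + 0.084 + 0.077 = 0.329; P(B=1 | A=2) = 0.104/0.329 = 0.3161.
P(A=1) = 0.022 + 0.074 + 0.020 + 0.019 = 0.135; P(B=1 | A=1) = 0.074/0.135 = 0.5481.
Difference = -0.232.

-0.232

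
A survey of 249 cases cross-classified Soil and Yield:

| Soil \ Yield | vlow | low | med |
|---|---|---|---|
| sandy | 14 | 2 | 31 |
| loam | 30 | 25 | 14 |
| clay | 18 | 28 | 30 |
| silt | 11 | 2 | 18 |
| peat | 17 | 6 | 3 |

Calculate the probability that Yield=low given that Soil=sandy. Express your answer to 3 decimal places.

0.043

Total with Soil=sandy: 14 + 2 + 31 = 47.
P(Yield=low | Soil=sandy) = 2/47 = 0.043.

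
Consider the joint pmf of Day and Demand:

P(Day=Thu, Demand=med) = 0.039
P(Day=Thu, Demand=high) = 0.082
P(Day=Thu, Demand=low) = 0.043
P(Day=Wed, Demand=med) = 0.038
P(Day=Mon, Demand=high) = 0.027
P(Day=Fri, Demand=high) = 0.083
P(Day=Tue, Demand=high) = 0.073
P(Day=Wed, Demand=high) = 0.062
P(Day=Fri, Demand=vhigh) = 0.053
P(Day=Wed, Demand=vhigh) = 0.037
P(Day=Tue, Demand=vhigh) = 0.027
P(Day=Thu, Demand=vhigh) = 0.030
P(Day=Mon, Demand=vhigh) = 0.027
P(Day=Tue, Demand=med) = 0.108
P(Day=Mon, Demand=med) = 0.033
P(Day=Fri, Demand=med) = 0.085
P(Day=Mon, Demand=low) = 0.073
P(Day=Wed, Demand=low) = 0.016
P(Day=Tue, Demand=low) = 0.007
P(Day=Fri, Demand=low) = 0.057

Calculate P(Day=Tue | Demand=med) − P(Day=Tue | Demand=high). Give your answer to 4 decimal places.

0.1332

P(Demand=med) = 0.033 + 0.108 + 0.038 + 0.039 + 0.085 = 0.303; P(Day=Tue | Demand=med) = 0.108/0.303 = 0.35644.
P(Demand=high) = 0.027 + 0.073 + 0.062 + 0.082 + 0.083 = 0.327; P(Day=Tue | Demand=high) = 0.073/0.327 = 0.22324.
Difference = 0.1332.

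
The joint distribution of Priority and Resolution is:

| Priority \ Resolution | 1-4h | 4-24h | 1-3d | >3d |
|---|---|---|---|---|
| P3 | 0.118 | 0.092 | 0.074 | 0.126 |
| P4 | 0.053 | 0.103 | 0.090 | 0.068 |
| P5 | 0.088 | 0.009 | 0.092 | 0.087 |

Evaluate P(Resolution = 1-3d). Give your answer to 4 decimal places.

0.2560

P(Resolution=1-3d) = 0.074 + 0.090 + 0.092 = 0.256.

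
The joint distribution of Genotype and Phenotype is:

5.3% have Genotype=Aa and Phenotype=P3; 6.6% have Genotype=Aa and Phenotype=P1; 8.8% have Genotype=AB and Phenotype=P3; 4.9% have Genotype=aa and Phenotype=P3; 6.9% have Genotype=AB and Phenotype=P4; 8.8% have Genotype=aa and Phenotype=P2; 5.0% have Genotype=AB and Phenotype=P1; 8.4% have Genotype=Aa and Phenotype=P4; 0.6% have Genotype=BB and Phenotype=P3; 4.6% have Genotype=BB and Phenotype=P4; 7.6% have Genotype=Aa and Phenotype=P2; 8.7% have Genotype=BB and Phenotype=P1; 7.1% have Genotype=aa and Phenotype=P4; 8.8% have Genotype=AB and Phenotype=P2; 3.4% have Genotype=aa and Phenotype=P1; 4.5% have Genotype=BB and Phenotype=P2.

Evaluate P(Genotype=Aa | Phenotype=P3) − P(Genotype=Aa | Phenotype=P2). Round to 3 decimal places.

0.015

P(Phenotype=P3) = 0.053 + 0.049 + 0.088 + 0.006 = 0.196; P(Genotype=Aa | Phenotype=P3) = 0.053/0.196 = 0.2704.
P(Phenotype=P2) = 0.076 + 0.088 + 0.088 + 0.045 = 0.297; P(Genotype=Aa | Phenotype=P2) = 0.076/0.297 = 0.2559.
Difference = 0.015.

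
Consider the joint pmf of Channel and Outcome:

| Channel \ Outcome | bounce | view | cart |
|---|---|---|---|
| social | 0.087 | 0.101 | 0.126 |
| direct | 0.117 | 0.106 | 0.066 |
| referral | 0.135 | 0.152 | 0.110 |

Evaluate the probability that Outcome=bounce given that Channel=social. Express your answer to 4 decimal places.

0.2771

P(Channel=social) = 0.087 + 0.101 + 0.126 = 0.314.
P(Outcome=bounce | Channel=social) = 0.087/0.314 = 0.2771.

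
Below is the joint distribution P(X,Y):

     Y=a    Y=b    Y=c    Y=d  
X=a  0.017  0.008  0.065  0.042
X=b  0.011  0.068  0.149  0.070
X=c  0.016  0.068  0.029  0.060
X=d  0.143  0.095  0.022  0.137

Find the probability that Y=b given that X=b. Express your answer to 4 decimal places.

P(X=b) = 0.011 + 0.068 + 0.149 + 0.070 = 0.298.
P(Y=b | X=b) = 0.068/0.298 = 0.2282.

0.2282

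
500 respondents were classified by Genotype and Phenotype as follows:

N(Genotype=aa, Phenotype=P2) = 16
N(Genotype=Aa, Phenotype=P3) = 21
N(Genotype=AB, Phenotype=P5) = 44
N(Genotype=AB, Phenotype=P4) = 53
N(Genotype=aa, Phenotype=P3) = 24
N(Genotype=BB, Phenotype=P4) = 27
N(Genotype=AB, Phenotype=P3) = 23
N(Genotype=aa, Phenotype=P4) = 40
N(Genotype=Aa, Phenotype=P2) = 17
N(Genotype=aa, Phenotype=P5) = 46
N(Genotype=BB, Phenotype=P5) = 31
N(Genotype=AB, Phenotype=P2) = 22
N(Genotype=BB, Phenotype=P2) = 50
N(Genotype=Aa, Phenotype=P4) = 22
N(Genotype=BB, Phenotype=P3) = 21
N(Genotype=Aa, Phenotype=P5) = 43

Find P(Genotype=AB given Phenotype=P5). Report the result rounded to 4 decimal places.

0.2683

Total with Phenotype=P5: 43 + 46 + 44 + 31 = 164.
P(Genotype=AB | Phenotype=P5) = 44/164 = 0.2683.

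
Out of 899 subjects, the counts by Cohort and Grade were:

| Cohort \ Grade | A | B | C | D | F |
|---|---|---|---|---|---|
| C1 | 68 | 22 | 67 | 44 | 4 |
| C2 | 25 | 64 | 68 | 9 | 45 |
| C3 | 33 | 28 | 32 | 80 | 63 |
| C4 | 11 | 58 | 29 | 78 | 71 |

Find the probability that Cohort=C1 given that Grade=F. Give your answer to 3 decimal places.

Total with Grade=F: 4 + 45 + 63 + 71 = 183.
P(Cohort=C1 | Grade=F) = 4/183 = 0.022.

0.022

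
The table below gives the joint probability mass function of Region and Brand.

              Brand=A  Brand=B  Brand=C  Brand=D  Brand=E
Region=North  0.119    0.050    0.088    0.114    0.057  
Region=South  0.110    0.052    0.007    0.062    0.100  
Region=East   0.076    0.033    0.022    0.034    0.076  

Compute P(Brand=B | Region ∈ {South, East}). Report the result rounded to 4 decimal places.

0.1486

P(Region=South) = 0.110 + 0.052 + 0.007 + 0.062 + 0.100 = 0.331.
P(Region=East) = 0.076 + 0.033 + 0.022 + 0.034 + 0.076 = 0.241.
P(Region ∈ {South, East}) = 0.331 + 0.241 = 0.572; P(Brand=B, Region ∈ {South, East}) = 0.052 + 0.033 = 0.085.
P(Brand=B | Region ∈ {South, East}) = 0.085/0.572 = 0.1486.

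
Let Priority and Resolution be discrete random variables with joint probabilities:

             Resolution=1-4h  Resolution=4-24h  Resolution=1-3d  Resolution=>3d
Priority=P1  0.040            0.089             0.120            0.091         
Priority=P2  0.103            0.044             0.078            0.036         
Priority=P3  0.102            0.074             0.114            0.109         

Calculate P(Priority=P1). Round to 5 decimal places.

P(Priority=P1) = 0.040 + 0.089 + 0.120 + 0.091 = 0.340.

0.34000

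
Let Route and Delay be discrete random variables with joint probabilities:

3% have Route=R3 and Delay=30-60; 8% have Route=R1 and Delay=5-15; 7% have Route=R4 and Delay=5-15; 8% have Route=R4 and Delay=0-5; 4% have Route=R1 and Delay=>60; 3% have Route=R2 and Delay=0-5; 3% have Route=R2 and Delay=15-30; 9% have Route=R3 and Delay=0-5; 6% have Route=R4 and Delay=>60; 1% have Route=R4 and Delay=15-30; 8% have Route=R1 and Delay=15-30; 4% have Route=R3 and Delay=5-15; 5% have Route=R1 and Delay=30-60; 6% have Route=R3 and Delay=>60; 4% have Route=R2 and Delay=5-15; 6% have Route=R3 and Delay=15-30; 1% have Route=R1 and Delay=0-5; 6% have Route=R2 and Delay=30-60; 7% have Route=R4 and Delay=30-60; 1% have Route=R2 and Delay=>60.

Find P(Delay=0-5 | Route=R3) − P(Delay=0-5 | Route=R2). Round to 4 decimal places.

P(Route=R3) = 0.09 + 0.04 + 0.06 + 0.03 + 0.06 = 0.28; P(Delay=0-5 | Route=R3) = 0.09/0.28 = 0.32143.
P(Route=R2) = 0.03 + 0.04 + 0.03 + 0.06 + 0.01 = 0.17; P(Delay=0-5 | Route=R2) = 0.03/0.17 = 0.17647.
Difference = 0.1450.

0.1450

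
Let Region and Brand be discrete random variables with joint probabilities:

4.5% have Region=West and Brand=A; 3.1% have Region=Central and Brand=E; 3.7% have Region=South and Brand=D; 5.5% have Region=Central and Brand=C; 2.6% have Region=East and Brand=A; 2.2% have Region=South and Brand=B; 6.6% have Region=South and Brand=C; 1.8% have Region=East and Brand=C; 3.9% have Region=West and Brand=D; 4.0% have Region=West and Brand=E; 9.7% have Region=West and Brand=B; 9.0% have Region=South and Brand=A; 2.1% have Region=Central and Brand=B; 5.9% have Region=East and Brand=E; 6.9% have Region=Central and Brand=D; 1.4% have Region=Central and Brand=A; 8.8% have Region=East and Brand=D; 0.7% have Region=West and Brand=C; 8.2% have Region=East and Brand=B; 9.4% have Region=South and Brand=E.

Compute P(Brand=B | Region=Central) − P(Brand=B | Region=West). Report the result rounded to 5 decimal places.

P(Region=Central) = 0.014 + 0.021 + 0.055 + 0.069 + 0.031 = 0.190; P(Brand=B | Region=Central) = 0.021/0.190 = 0.110526.
P(Region=West) = 0.045 + 0.097 + 0.007 + 0.039 + 0.040 = 0.228; P(Brand=B | Region=West) = 0.097/0.228 = 0.425439.
Difference = -0.31491.

-0.31491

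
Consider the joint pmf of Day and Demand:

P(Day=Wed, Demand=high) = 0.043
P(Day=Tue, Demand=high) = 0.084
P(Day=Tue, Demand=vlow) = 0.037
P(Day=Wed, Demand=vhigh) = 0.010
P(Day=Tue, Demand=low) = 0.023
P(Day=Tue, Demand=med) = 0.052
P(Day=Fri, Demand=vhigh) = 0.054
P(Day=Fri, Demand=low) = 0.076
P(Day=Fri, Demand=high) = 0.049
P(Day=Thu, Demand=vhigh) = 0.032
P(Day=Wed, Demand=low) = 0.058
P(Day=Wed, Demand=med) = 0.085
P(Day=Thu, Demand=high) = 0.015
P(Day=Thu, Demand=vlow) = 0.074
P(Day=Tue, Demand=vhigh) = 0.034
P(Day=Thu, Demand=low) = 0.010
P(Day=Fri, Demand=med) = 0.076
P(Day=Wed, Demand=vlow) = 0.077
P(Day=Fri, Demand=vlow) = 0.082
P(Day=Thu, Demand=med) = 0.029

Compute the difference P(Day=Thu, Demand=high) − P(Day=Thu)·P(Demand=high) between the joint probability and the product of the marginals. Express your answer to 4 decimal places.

P(Day=Thu) = 0.074 + 0.010 + 0.029 + 0.015 + 0.032 = 0.160.
P(Demand=high) = 0.084 + 0.043 + 0.015 + 0.049 = 0.191.
P(Day=Thu, Demand=high) − P(Day=Thu)P(Demand=high) = 0.015 − 0.160×0.191 = -0.0156.

-0.0156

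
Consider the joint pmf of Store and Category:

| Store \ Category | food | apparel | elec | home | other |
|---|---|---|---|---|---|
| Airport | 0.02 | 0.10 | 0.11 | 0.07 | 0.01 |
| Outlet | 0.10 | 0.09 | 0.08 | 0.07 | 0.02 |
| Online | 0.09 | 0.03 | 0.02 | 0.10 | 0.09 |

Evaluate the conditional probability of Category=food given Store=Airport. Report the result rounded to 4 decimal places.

0.0645

P(Store=Airport) = 0.02 + 0.10 + 0.11 + 0.07 + 0.01 = 0.31.
P(Category=food | Store=Airport) = 0.02/0.31 = 0.0645.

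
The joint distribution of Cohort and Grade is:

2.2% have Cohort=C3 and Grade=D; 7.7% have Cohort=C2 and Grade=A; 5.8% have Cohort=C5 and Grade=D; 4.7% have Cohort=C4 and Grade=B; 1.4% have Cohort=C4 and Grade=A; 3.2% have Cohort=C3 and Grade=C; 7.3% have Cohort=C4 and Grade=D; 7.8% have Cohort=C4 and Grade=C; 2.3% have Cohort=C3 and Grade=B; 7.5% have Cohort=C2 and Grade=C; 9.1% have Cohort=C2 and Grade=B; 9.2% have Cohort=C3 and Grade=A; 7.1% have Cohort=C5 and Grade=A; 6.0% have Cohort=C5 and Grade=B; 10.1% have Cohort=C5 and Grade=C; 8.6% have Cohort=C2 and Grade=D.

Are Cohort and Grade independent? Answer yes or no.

no

P(Cohort=C3) = 0.169 and P(Grade=A) = 0.254, so their product is 0.04293, but P(Cohort=C3, Grade=A) = 0.092. Since these differ, Cohort and Grade are not independent.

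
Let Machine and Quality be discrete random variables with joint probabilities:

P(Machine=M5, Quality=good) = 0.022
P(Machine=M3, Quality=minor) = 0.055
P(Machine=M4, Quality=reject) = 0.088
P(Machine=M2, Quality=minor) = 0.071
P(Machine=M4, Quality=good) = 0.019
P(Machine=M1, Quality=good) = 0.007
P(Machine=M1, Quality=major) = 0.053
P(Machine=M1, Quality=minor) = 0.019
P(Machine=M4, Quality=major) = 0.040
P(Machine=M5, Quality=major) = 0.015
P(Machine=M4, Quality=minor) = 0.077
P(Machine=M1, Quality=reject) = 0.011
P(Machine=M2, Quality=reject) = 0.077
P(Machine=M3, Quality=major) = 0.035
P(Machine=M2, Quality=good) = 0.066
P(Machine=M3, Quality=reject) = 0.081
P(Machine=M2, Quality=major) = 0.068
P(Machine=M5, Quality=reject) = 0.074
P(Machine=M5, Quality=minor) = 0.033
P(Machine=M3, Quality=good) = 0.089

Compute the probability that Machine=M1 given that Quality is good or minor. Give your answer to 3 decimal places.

0.057

P(Quality=good) = 0.007 + 0.066 + 0.089 + 0.019 + 0.022 = 0.203.
P(Quality=minor) = 0.019 + 0.071 + 0.055 + 0.077 + 0.033 = 0.255.
P(Quality ∈ {good, minor}) = 0.203 + 0.255 = 0.458; P(Machine=M1, Quality ∈ {good, minor}) = 0.007 + 0.019 = 0.026.
P(Machine=M1 | Quality ∈ {good, minor}) = 0.026/0.458 = 0.057.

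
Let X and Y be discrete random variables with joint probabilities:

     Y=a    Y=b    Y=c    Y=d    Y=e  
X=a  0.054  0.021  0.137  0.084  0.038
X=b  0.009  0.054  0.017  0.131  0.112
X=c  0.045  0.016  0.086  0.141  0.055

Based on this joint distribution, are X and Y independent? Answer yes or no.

P(X=b) = 0.323 and P(Y=c) = 0.240, so their product is 0.07752, but P(X=b, Y=c) = 0.017. Since these differ, X and Y are not independent.

no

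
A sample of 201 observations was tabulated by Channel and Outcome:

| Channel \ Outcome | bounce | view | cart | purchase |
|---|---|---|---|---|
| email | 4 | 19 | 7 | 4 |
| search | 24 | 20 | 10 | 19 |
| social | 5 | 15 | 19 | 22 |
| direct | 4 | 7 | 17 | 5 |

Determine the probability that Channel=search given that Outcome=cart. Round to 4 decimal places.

0.1887

Total with Outcome=cart: 7 + 10 + 19 + 17 = 53.
P(Channel=search | Outcome=cart) = 10/53 = 0.1887.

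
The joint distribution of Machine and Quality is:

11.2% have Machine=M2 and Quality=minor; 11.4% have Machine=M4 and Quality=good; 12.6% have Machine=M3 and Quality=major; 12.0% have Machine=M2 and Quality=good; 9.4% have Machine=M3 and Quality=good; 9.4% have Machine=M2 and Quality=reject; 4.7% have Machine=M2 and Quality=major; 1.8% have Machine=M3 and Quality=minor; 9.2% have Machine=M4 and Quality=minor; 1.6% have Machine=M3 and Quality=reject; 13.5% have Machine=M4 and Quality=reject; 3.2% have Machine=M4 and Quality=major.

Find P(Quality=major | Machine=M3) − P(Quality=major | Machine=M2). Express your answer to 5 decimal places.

0.37006

P(Machine=M3) = 0.094 + 0.018 + 0.126 + 0.016 = 0.254; P(Quality=major | Machine=M3) = 0.126/0.254 = 0.496063.
P(Machine=M2) = 0.120 + 0.112 + 0.047 + 0.094 = 0.373; P(Quality=major | Machine=M2) = 0.047/0.373 = 0.126005.
Difference = 0.37006.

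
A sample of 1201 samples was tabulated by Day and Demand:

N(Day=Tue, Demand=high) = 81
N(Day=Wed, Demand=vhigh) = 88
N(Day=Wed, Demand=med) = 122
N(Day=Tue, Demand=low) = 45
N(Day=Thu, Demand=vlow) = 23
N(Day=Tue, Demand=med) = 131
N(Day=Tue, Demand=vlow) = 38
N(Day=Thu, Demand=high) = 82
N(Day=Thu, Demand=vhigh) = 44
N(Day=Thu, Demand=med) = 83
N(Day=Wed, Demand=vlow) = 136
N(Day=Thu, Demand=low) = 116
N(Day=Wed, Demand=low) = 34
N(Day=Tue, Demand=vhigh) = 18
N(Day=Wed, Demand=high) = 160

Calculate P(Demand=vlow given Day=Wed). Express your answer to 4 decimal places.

Total with Day=Wed: 136 + 34 + 122 + 160 + 88 = 540.
P(Demand=vlow | Day=Wed) = 136/540 = 0.2519.

0.2519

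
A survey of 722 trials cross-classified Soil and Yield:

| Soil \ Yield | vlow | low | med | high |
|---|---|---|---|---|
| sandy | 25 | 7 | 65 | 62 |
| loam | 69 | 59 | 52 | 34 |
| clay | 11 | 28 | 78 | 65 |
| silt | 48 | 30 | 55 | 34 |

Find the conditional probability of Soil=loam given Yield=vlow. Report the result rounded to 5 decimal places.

0.45098

Total with Yield=vlow: 25 + 69 + 11 + 48 = 153.
P(Soil=loam | Yield=vlow) = 69/153 = 0.45098.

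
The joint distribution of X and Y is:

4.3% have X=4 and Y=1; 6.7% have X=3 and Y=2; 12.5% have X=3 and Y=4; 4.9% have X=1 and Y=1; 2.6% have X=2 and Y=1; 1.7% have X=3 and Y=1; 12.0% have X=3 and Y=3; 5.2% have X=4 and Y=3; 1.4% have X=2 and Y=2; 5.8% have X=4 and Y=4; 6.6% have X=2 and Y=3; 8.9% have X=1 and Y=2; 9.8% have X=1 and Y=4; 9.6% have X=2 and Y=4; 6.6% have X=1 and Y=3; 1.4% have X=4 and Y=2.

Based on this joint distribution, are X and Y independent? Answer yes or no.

no

P(X=1) = 0.302 and P(Y=2) = 0.184, so their product is 0.05557, but P(X=1, Y=2) = 0.089. Since these differ, X and Y are not independent.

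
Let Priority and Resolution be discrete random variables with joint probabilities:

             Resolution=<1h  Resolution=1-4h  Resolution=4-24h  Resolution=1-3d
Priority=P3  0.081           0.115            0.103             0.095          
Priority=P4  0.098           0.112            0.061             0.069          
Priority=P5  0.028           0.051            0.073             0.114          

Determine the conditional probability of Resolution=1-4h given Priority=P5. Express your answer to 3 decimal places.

0.192

P(Priority=P5) = 0.028 + 0.051 + 0.073 + 0.114 = 0.266.
P(Resolution=1-4h | Priority=P5) = 0.051/0.266 = 0.192.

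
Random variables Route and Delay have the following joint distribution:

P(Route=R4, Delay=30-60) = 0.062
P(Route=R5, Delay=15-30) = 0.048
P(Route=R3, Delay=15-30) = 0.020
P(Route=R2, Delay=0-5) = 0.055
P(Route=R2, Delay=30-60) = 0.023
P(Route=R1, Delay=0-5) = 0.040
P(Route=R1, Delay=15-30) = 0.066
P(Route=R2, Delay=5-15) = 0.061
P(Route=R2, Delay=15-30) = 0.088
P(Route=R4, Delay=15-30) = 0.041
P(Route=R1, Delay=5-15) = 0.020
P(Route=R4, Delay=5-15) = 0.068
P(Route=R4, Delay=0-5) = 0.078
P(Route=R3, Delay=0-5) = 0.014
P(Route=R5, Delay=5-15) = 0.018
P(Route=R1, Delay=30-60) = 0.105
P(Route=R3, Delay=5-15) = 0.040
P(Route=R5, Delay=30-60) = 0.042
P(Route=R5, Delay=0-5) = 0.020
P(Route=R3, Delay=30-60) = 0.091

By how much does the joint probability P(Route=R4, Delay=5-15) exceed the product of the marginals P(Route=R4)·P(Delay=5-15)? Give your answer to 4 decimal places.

P(Route=R4) = 0.078 + 0.068 + 0.041 + 0.062 = 0.249.
P(Delay=5-15) = 0.020 + 0.061 + 0.040 + 0.068 + 0.018 = 0.207.
P(Route=R4, Delay=5-15) − P(Route=R4)P(Delay=5-15) = 0.068 − 0.249×0.207 = 0.0165.

0.0165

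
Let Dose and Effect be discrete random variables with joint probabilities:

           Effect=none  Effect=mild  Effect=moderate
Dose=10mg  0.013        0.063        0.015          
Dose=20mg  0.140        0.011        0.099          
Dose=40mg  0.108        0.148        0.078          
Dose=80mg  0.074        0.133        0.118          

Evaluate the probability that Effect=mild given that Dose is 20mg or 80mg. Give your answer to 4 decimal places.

P(Dose=20mg) = 0.140 + 0.011 + 0.099 = 0.250.
P(Dose=80mg) = 0.074 + 0.133 + 0.118 = 0.325.
P(Dose ∈ {20mg, 80mg}) = 0.250 + 0.325 = 0.575; P(Effect=mild, Dose ∈ {20mg, 80mg}) = 0.011 + 0.133 = 0.144.
P(Effect=mild | Dose ∈ {20mg, 80mg}) = 0.144/0.575 = 0.2504.

0.2504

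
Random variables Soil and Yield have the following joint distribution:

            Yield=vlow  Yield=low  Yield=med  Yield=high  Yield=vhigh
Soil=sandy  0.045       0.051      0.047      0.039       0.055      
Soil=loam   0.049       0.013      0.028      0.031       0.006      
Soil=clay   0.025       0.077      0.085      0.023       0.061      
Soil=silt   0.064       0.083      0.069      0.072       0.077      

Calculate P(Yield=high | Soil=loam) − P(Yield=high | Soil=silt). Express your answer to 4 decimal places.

P(Soil=loam) = 0.049 + 0.013 + 0.028 + 0.031 + 0.006 = 0.127; P(Yield=high | Soil=loam) = 0.031/0.127 = 0.24409.
P(Soil=silt) = 0.064 + 0.083 + 0.069 + 0.072 + 0.077 = 0.365; P(Yield=high | Soil=silt) = 0.072/0.365 = 0.19726.
Difference = 0.0468.

0.0468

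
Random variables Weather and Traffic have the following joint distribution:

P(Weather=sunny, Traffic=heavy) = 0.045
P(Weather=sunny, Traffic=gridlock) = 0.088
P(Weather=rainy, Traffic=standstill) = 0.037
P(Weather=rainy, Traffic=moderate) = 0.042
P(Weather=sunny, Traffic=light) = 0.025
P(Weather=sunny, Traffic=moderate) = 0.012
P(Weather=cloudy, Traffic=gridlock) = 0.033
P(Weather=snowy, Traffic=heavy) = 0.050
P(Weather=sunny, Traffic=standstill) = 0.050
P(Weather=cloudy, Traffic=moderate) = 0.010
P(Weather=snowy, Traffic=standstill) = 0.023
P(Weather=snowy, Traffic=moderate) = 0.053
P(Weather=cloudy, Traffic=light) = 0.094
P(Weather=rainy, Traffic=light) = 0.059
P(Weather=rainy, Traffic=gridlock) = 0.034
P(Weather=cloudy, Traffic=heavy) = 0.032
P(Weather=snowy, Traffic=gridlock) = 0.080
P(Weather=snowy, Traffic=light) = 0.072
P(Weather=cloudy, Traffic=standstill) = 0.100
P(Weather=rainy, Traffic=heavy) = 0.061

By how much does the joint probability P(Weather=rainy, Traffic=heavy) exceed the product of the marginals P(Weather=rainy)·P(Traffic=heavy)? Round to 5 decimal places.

P(Weather=rainy) = 0.059 + 0.042 + 0.061 + 0.034 + 0.037 = 0.233.
P(Traffic=heavy) = 0.045 + 0.032 + 0.061 + 0.050 = 0.188.
P(Weather=rainy, Traffic=heavy) − P(Weather=rainy)P(Traffic=heavy) = 0.061 − 0.233×0.188 = 0.01720.

0.01720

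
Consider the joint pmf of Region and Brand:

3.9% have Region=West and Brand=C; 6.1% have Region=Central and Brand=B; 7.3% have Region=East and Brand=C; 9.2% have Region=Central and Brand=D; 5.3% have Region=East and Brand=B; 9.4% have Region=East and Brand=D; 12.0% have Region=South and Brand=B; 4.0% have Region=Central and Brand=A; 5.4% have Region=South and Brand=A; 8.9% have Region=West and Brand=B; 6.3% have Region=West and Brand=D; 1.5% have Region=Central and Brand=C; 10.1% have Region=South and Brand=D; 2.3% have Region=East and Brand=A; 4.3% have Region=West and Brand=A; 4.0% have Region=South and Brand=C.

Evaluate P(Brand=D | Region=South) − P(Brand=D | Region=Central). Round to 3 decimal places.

-0.122

P(Region=South) = 0.054 + 0.120 + 0.040 + 0.101 = 0.315; P(Brand=D | Region=South) = 0.101/0.315 = 0.3206.
P(Region=Central) = 0.040 + 0.061 + 0.015 + 0.092 = 0.208; P(Brand=D | Region=Central) = 0.092/0.208 = 0.4423.
Difference = -0.122.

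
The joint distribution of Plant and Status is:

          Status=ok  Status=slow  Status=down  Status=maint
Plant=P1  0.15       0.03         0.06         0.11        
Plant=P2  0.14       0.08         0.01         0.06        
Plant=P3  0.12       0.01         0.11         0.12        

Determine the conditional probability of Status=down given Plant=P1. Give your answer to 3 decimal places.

P(Plant=P1) = 0.15 + 0.03 + 0.06 + 0.11 = 0.35.
P(Status=down | Plant=P1) = 0.06/0.35 = 0.171.

0.171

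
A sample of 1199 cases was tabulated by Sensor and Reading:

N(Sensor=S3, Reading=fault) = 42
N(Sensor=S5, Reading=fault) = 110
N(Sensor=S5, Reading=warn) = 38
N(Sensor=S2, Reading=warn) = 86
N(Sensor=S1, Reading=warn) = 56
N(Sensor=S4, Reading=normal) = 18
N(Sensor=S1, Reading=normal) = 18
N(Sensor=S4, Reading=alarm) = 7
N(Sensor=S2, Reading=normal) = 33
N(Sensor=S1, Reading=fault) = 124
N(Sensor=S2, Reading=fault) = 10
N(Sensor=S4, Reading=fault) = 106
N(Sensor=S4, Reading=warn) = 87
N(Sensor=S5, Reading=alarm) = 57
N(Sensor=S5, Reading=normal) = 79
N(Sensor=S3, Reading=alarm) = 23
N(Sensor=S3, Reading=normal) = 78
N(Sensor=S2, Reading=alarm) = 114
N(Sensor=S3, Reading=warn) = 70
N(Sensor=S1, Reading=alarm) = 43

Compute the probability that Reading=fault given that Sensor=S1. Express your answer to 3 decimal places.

Total with Sensor=S1: 18 + 56 + 43 + 124 = 241.
P(Reading=fault | Sensor=S1) = 124/241 = 0.515.

0.515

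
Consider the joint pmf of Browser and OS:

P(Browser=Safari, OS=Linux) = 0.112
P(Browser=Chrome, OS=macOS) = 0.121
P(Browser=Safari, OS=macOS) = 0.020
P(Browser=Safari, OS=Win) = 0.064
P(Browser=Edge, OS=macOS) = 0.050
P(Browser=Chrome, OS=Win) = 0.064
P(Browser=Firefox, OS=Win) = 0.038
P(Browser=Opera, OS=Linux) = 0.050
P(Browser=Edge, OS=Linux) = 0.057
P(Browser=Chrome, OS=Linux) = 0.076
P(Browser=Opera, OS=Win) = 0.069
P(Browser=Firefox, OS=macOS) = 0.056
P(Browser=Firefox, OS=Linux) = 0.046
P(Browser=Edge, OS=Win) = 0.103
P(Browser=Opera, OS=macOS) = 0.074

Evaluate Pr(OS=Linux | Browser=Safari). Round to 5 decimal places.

0.57143

P(Browser=Safari) = 0.064 + 0.020 + 0.112 = 0.196.
P(OS=Linux | Browser=Safari) = 0.112/0.196 = 0.57143.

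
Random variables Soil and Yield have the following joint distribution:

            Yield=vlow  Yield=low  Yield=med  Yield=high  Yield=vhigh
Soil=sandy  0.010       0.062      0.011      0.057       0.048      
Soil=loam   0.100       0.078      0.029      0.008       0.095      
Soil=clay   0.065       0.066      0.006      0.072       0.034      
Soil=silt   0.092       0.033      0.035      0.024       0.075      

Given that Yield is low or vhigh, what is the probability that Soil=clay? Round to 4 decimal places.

0.2037

P(Yield=low) = 0.062 + 0.078 + 0.066 + 0.033 = 0.239.
P(Yield=vhigh) = 0.048 + 0.095 + 0.034 + 0.075 = 0.252.
P(Yield ∈ {low, vhigh}) = 0.239 + 0.252 = 0.491; P(Soil=clay, Yield ∈ {low, vhigh}) = 0.066 + 0.034 = 0.100.
P(Soil=clay | Yield ∈ {low, vhigh}) = 0.100/0.491 = 0.2037.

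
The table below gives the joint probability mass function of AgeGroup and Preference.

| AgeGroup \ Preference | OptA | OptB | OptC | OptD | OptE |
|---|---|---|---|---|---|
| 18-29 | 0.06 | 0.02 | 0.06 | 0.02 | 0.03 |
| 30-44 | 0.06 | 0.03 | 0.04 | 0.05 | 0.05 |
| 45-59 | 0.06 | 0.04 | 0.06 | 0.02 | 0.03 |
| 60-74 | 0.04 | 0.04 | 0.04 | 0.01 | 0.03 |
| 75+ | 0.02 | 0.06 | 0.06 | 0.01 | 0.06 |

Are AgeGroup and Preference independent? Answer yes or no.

no

P(AgeGroup=75+) = 0.21 and P(Preference=OptA) = 0.24, so their product is 0.0504, but P(AgeGroup=75+, Preference=OptA) = 0.02. Since these differ, AgeGroup and Preference are not independent.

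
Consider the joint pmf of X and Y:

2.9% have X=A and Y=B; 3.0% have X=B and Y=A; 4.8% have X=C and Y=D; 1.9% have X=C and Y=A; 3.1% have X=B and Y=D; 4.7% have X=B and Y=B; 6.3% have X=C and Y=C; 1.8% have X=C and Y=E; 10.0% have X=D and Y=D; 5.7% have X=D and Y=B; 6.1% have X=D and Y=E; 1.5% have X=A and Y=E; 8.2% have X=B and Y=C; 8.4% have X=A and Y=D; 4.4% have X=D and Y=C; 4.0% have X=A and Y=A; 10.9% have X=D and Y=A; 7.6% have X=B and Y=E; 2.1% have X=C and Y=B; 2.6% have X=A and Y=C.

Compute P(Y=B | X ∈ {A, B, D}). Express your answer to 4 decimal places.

0.1600

P(X=A) = 0.040 + 0.029 + 0.026 + 0.084 + 0.015 = 0.194.
P(X=B) = 0.030 + 0.047 + 0.082 + 0.031 + 0.076 = 0.266.
P(X=D) = 0.109 + 0.057 + 0.044 + 0.100 + 0.061 = 0.371.
P(X ∈ {A, B, D}) = 0.194 + 0.266 + 0.371 = 0.831; P(Y=B, X ∈ {A, B, D}) = 0.029 + 0.047 + 0.057 = 0.133.
P(Y=B | X ∈ {A, B, D}) = 0.133/0.831 = 0.1600.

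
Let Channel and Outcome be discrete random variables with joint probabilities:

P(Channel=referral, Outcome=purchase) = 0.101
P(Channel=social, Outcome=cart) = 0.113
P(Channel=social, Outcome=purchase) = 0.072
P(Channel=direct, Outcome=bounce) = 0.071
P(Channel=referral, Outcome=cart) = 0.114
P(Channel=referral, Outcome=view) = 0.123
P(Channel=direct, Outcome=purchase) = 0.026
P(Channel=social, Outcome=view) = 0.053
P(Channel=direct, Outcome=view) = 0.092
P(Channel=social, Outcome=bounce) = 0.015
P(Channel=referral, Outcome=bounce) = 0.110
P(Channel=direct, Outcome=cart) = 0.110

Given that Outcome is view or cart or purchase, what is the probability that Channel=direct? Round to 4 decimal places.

0.2836

P(Outcome=view) = 0.053 + 0.092 + 0.123 = 0.268.
P(Outcome=cart) = 0.113 + 0.110 + 0.114 = 0.337.
P(Outcome=purchase) = 0.072 + 0.026 + 0.101 = 0.199.
P(Outcome ∈ {view, cart, purchase}) = 0.268 + 0.337 + 0.199 = 0.804; P(Channel=direct, Outcome ∈ {view, cart, purchase}) = 0.092 + 0.110 + 0.026 = 0.228.
P(Channel=direct | Outcome ∈ {view, cart, purchase}) = 0.228/0.804 = 0.2836.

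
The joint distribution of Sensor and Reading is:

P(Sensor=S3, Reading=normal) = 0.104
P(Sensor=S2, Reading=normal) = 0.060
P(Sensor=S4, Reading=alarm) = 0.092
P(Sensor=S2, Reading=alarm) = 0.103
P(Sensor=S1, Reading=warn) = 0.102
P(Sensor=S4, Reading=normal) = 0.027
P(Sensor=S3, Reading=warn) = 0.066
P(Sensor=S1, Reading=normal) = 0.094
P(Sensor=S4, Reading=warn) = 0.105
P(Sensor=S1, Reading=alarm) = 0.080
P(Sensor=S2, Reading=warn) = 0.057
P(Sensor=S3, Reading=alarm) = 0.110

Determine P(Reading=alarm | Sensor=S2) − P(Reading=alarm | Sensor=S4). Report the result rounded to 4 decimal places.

P(Sensor=S2) = 0.060 + 0.057 + 0.103 = 0.220; P(Reading=alarm | Sensor=S2) = 0.103/0.220 = 0.46818.
P(Sensor=S4) = 0.027 + 0.105 + 0.092 = 0.224; P(Reading=alarm | Sensor=S4) = 0.092/0.224 = 0.41071.
Difference = 0.0575.

0.0575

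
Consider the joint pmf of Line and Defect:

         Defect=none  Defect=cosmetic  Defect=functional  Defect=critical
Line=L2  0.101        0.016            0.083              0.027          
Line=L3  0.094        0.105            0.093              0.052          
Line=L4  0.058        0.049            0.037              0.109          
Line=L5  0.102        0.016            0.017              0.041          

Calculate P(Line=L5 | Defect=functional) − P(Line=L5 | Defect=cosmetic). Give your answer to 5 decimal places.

P(Defect=functional) = 0.083 + 0.093 + 0.037 + 0.017 = 0.230; P(Line=L5 | Defect=functional) = 0.017/0.230 = 0.073913.
P(Defect=cosmetic) = 0.016 + 0.105 + 0.049 + 0.016 = 0.186; P(Line=L5 | Defect=cosmetic) = 0.016/0.186 = 0.086022.
Difference = -0.01211.

-0.01211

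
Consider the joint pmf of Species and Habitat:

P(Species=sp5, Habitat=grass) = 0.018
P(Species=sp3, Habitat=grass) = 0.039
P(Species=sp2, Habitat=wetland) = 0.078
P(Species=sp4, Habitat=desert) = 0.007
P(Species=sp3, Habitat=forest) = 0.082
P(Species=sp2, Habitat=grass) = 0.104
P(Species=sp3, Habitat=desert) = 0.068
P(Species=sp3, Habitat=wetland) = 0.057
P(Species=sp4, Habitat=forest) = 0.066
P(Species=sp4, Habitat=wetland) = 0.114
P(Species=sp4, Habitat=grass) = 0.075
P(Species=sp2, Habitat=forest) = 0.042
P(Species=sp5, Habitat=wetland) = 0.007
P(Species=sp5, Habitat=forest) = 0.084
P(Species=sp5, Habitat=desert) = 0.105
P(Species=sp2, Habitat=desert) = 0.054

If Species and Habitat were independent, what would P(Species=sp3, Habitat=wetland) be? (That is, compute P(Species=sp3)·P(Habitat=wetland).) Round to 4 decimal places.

0.0630

P(Species=sp3) = 0.082 + 0.039 + 0.057 + 0.068 = 0.246.
P(Habitat=wetland) = 0.078 + 0.057 + 0.114 + 0.007 = 0.256.
Product: 0.246 × 0.256 = 0.0630.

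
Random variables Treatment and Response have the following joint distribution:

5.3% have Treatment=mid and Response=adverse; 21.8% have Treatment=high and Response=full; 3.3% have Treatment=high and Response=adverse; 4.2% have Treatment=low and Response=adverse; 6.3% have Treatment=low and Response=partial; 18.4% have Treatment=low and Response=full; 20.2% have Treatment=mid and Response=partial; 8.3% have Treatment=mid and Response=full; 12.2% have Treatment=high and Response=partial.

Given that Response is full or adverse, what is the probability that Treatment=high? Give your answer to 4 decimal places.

0.4095

P(Response=full) = 0.184 + 0.083 + 0.218 = 0.485.
P(Response=adverse) = 0.042 + 0.053 + 0.033 = 0.128.
P(Response ∈ {full, adverse}) = 0.485 + 0.128 = 0.613; P(Treatment=high, Response ∈ {full, adverse}) = 0.218 + 0.033 = 0.251.
P(Treatment=high | Response ∈ {full, adverse}) = 0.251/0.613 = 0.4095.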